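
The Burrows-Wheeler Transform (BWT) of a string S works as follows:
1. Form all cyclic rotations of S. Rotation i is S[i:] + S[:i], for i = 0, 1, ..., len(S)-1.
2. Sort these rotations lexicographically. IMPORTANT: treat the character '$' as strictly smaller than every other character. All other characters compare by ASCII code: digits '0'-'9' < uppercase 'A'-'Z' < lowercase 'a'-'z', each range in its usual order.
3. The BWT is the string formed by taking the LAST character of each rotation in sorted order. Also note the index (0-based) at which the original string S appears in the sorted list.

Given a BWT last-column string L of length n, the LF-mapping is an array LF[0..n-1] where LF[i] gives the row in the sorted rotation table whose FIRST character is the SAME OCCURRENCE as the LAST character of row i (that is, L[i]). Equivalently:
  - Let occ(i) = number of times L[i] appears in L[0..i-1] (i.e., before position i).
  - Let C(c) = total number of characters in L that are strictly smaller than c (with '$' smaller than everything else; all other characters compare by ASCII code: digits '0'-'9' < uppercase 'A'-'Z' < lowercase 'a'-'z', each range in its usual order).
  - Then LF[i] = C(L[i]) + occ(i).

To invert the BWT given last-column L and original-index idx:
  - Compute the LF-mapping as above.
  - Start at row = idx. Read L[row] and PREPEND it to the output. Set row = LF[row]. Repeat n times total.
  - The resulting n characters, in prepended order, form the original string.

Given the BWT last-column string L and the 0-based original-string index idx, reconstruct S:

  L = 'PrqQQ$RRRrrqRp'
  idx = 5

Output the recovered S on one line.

LF mapping: 1 11 9 2 3 0 4 5 6 12 13 10 7 8
Walk LF starting at row 5, prepending L[row]:
  step 1: row=5, L[5]='$', prepend. Next row=LF[5]=0
  step 2: row=0, L[0]='P', prepend. Next row=LF[0]=1
  step 3: row=1, L[1]='r', prepend. Next row=LF[1]=11
  step 4: row=11, L[11]='q', prepend. Next row=LF[11]=10
  step 5: row=10, L[10]='r', prepend. Next row=LF[10]=13
  step 6: row=13, L[13]='p', prepend. Next row=LF[13]=8
  step 7: row=8, L[8]='R', prepend. Next row=LF[8]=6
  step 8: row=6, L[6]='R', prepend. Next row=LF[6]=4
  step 9: row=4, L[4]='Q', prepend. Next row=LF[4]=3
  step 10: row=3, L[3]='Q', prepend. Next row=LF[3]=2
  step 11: row=2, L[2]='q', prepend. Next row=LF[2]=9
  step 12: row=9, L[9]='r', prepend. Next row=LF[9]=12
  step 13: row=12, L[12]='R', prepend. Next row=LF[12]=7
  step 14: row=7, L[7]='R', prepend. Next row=LF[7]=5
Reversed output: RRrqQQRRprqrP$

Answer: RRrqQQRRprqrP$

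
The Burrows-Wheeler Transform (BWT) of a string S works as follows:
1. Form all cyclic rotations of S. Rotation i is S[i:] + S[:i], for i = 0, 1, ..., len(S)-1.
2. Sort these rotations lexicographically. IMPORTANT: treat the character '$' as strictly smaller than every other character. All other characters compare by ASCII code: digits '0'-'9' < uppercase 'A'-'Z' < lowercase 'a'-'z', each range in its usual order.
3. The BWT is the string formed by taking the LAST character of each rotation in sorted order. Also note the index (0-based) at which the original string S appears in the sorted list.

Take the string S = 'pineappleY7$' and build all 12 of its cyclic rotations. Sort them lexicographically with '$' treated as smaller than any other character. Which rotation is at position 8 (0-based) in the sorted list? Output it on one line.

Answer: neappleY7$pi

Derivation:
All 12 rotations (rotation i = S[i:]+S[:i]):
  rot[0] = pineappleY7$
  rot[1] = ineappleY7$p
  rot[2] = neappleY7$pi
  rot[3] = eappleY7$pin
  rot[4] = appleY7$pine
  rot[5] = ppleY7$pinea
  rot[6] = pleY7$pineap
  rot[7] = leY7$pineapp
  rot[8] = eY7$pineappl
  rot[9] = Y7$pineapple
  rot[10] = 7$pineappleY
  rot[11] = $pineappleY7
Sorted (with $ < everything):
  sorted[0] = $pineappleY7
  sorted[1] = 7$pineappleY
  sorted[2] = Y7$pineapple
  sorted[3] = appleY7$pine
  sorted[4] = eY7$pineappl
  sorted[5] = eappleY7$pin
  sorted[6] = ineappleY7$p
  sorted[7] = leY7$pineapp
  sorted[8] = neappleY7$pi
  sorted[9] = pineappleY7$
  sorted[10] = pleY7$pineap
  sorted[11] = ppleY7$pinea
sorted[8] = neappleY7$pi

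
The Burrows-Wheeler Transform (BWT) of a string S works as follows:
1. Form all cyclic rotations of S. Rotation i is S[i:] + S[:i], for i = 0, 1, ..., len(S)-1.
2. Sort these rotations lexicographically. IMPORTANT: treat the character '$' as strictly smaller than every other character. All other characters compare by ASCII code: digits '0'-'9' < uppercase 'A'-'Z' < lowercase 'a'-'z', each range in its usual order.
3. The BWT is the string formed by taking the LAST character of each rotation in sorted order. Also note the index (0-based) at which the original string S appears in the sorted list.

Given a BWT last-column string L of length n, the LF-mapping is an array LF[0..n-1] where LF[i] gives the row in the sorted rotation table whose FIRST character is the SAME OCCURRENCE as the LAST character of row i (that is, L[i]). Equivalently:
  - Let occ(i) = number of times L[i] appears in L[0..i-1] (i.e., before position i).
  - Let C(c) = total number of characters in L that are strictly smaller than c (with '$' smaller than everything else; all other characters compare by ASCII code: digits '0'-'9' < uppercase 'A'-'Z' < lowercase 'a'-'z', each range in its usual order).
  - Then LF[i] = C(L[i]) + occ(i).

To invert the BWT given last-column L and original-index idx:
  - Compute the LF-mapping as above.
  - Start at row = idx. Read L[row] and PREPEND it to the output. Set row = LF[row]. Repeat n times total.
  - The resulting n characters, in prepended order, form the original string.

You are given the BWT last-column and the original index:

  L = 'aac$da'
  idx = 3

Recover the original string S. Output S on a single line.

LF mapping: 1 2 4 0 5 3
Walk LF starting at row 3, prepending L[row]:
  step 1: row=3, L[3]='$', prepend. Next row=LF[3]=0
  step 2: row=0, L[0]='a', prepend. Next row=LF[0]=1
  step 3: row=1, L[1]='a', prepend. Next row=LF[1]=2
  step 4: row=2, L[2]='c', prepend. Next row=LF[2]=4
  step 5: row=4, L[4]='d', prepend. Next row=LF[4]=5
  step 6: row=5, L[5]='a', prepend. Next row=LF[5]=3
Reversed output: adcaa$

Answer: adcaa$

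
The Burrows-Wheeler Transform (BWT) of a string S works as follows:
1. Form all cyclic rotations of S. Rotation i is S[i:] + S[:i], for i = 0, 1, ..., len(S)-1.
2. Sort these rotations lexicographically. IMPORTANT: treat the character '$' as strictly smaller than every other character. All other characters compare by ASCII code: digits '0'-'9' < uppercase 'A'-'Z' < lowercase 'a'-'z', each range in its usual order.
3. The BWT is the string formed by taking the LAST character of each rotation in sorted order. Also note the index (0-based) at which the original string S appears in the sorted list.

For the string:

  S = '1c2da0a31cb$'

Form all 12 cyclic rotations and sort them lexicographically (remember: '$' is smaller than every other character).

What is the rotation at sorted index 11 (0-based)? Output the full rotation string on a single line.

All 12 rotations (rotation i = S[i:]+S[:i]):
  rot[0] = 1c2da0a31cb$
  rot[1] = c2da0a31cb$1
  rot[2] = 2da0a31cb$1c
  rot[3] = da0a31cb$1c2
  rot[4] = a0a31cb$1c2d
  rot[5] = 0a31cb$1c2da
  rot[6] = a31cb$1c2da0
  rot[7] = 31cb$1c2da0a
  rot[8] = 1cb$1c2da0a3
  rot[9] = cb$1c2da0a31
  rot[10] = b$1c2da0a31c
  rot[11] = $1c2da0a31cb
Sorted (with $ < everything):
  sorted[0] = $1c2da0a31cb
  sorted[1] = 0a31cb$1c2da
  sorted[2] = 1c2da0a31cb$
  sorted[3] = 1cb$1c2da0a3
  sorted[4] = 2da0a31cb$1c
  sorted[5] = 31cb$1c2da0a
  sorted[6] = a0a31cb$1c2d
  sorted[7] = a31cb$1c2da0
  sorted[8] = b$1c2da0a31c
  sorted[9] = c2da0a31cb$1
  sorted[10] = cb$1c2da0a31
  sorted[11] = da0a31cb$1c2
sorted[11] = da0a31cb$1c2

Answer: da0a31cb$1c2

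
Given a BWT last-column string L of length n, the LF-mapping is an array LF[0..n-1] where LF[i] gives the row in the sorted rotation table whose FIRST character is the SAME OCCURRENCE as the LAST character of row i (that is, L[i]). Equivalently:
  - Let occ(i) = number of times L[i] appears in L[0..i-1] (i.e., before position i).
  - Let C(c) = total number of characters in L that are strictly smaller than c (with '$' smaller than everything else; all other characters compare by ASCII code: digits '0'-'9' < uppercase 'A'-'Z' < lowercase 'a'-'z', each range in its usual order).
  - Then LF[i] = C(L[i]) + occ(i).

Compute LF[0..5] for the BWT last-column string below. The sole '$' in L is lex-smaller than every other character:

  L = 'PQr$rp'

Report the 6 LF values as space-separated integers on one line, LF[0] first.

Answer: 1 2 4 0 5 3

Derivation:
Char counts: '$':1, 'P':1, 'Q':1, 'p':1, 'r':2
C (first-col start): C('$')=0, C('P')=1, C('Q')=2, C('p')=3, C('r')=4
L[0]='P': occ=0, LF[0]=C('P')+0=1+0=1
L[1]='Q': occ=0, LF[1]=C('Q')+0=2+0=2
L[2]='r': occ=0, LF[2]=C('r')+0=4+0=4
L[3]='$': occ=0, LF[3]=C('$')+0=0+0=0
L[4]='r': occ=1, LF[4]=C('r')+1=4+1=5
L[5]='p': occ=0, LF[5]=C('p')+0=3+0=3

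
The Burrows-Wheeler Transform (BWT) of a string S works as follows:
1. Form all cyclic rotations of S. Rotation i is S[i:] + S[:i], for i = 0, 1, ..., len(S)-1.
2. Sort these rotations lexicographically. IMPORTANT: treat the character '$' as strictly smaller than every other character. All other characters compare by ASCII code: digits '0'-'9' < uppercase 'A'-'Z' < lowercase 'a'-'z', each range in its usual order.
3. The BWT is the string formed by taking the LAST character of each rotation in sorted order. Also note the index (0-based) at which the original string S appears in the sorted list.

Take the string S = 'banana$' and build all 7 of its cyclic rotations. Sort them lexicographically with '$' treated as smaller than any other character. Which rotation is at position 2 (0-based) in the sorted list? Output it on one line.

All 7 rotations (rotation i = S[i:]+S[:i]):
  rot[0] = banana$
  rot[1] = anana$b
  rot[2] = nana$ba
  rot[3] = ana$ban
  rot[4] = na$bana
  rot[5] = a$banan
  rot[6] = $banana
Sorted (with $ < everything):
  sorted[0] = $banana
  sorted[1] = a$banan
  sorted[2] = ana$ban
  sorted[3] = anana$b
  sorted[4] = banana$
  sorted[5] = na$bana
  sorted[6] = nana$ba
sorted[2] = ana$ban

Answer: ana$ban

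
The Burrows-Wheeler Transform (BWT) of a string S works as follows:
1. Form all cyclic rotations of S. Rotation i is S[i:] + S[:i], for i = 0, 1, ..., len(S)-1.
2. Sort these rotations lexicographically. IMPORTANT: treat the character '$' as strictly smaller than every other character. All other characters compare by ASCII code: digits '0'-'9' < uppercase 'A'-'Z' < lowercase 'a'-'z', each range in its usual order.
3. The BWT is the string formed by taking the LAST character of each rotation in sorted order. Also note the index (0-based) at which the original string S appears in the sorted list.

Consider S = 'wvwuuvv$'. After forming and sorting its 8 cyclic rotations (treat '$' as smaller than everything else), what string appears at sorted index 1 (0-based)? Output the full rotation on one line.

All 8 rotations (rotation i = S[i:]+S[:i]):
  rot[0] = wvwuuvv$
  rot[1] = vwuuvv$w
  rot[2] = wuuvv$wv
  rot[3] = uuvv$wvw
  rot[4] = uvv$wvwu
  rot[5] = vv$wvwuu
  rot[6] = v$wvwuuv
  rot[7] = $wvwuuvv
Sorted (with $ < everything):
  sorted[0] = $wvwuuvv
  sorted[1] = uuvv$wvw
  sorted[2] = uvv$wvwu
  sorted[3] = v$wvwuuv
  sorted[4] = vv$wvwuu
  sorted[5] = vwuuvv$w
  sorted[6] = wuuvv$wv
  sorted[7] = wvwuuvv$
sorted[1] = uuvv$wvw

Answer: uuvv$wvw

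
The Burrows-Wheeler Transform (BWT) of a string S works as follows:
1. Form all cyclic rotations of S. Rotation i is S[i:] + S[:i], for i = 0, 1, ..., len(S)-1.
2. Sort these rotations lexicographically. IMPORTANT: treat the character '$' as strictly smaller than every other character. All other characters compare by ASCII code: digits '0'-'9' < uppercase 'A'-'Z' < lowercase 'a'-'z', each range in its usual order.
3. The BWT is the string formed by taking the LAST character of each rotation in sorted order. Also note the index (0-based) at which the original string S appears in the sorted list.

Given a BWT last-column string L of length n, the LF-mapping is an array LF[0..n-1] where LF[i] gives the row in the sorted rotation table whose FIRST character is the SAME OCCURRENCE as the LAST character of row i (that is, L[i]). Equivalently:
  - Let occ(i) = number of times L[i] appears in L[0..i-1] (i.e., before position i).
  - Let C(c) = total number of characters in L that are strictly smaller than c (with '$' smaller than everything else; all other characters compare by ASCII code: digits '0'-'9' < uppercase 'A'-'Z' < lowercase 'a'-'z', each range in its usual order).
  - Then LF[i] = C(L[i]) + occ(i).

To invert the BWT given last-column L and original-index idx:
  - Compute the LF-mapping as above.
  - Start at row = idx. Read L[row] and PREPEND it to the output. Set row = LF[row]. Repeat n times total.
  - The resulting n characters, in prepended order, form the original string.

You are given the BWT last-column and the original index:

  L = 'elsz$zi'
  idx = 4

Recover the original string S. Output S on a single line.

Answer: sizzle$

Derivation:
LF mapping: 1 3 4 5 0 6 2
Walk LF starting at row 4, prepending L[row]:
  step 1: row=4, L[4]='$', prepend. Next row=LF[4]=0
  step 2: row=0, L[0]='e', prepend. Next row=LF[0]=1
  step 3: row=1, L[1]='l', prepend. Next row=LF[1]=3
  step 4: row=3, L[3]='z', prepend. Next row=LF[3]=5
  step 5: row=5, L[5]='z', prepend. Next row=LF[5]=6
  step 6: row=6, L[6]='i', prepend. Next row=LF[6]=2
  step 7: row=2, L[2]='s', prepend. Next row=LF[2]=4
Reversed output: sizzle$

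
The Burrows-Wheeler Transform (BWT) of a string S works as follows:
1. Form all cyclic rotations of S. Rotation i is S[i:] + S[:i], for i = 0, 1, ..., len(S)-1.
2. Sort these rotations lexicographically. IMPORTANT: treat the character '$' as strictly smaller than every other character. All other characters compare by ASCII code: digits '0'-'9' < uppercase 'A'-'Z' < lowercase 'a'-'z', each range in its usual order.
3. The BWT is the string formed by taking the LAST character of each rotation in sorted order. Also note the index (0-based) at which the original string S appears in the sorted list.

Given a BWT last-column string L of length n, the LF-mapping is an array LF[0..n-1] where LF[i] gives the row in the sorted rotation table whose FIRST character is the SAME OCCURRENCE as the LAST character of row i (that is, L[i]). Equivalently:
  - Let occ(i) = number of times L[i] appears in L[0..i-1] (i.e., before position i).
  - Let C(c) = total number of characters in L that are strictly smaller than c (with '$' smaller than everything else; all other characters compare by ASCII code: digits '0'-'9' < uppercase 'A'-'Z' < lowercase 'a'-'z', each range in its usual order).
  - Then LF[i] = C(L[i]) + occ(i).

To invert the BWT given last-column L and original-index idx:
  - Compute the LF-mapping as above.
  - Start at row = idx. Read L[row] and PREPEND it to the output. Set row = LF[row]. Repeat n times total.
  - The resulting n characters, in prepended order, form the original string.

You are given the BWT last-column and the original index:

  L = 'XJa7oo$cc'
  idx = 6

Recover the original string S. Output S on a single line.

LF mapping: 3 2 4 1 7 8 0 5 6
Walk LF starting at row 6, prepending L[row]:
  step 1: row=6, L[6]='$', prepend. Next row=LF[6]=0
  step 2: row=0, L[0]='X', prepend. Next row=LF[0]=3
  step 3: row=3, L[3]='7', prepend. Next row=LF[3]=1
  step 4: row=1, L[1]='J', prepend. Next row=LF[1]=2
  step 5: row=2, L[2]='a', prepend. Next row=LF[2]=4
  step 6: row=4, L[4]='o', prepend. Next row=LF[4]=7
  step 7: row=7, L[7]='c', prepend. Next row=LF[7]=5
  step 8: row=5, L[5]='o', prepend. Next row=LF[5]=8
  step 9: row=8, L[8]='c', prepend. Next row=LF[8]=6
Reversed output: cocoaJ7X$

Answer: cocoaJ7X$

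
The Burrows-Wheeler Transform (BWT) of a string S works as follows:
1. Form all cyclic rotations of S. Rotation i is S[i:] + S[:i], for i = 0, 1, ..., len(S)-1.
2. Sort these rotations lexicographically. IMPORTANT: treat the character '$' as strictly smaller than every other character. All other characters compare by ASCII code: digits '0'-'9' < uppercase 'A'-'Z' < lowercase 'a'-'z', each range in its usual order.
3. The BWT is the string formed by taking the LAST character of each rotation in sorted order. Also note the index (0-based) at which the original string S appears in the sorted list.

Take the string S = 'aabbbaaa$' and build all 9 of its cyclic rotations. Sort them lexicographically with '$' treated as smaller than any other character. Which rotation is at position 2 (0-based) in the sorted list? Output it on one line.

All 9 rotations (rotation i = S[i:]+S[:i]):
  rot[0] = aabbbaaa$
  rot[1] = abbbaaa$a
  rot[2] = bbbaaa$aa
  rot[3] = bbaaa$aab
  rot[4] = baaa$aabb
  rot[5] = aaa$aabbb
  rot[6] = aa$aabbba
  rot[7] = a$aabbbaa
  rot[8] = $aabbbaaa
Sorted (with $ < everything):
  sorted[0] = $aabbbaaa
  sorted[1] = a$aabbbaa
  sorted[2] = aa$aabbba
  sorted[3] = aaa$aabbb
  sorted[4] = aabbbaaa$
  sorted[5] = abbbaaa$a
  sorted[6] = baaa$aabb
  sorted[7] = bbaaa$aab
  sorted[8] = bbbaaa$aa
sorted[2] = aa$aabbba

Answer: aa$aabbba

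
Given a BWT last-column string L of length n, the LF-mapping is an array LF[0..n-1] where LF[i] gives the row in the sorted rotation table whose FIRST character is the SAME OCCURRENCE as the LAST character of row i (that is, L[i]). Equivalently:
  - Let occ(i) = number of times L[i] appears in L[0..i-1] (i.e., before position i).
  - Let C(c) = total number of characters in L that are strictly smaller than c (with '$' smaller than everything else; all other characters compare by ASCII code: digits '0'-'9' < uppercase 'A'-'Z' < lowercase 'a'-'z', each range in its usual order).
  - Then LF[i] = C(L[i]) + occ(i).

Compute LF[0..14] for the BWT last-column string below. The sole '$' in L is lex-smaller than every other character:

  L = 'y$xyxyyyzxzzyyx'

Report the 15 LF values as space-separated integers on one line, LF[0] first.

Char counts: '$':1, 'x':4, 'y':7, 'z':3
C (first-col start): C('$')=0, C('x')=1, C('y')=5, C('z')=12
L[0]='y': occ=0, LF[0]=C('y')+0=5+0=5
L[1]='$': occ=0, LF[1]=C('$')+0=0+0=0
L[2]='x': occ=0, LF[2]=C('x')+0=1+0=1
L[3]='y': occ=1, LF[3]=C('y')+1=5+1=6
L[4]='x': occ=1, LF[4]=C('x')+1=1+1=2
L[5]='y': occ=2, LF[5]=C('y')+2=5+2=7
L[6]='y': occ=3, LF[6]=C('y')+3=5+3=8
L[7]='y': occ=4, LF[7]=C('y')+4=5+4=9
L[8]='z': occ=0, LF[8]=C('z')+0=12+0=12
L[9]='x': occ=2, LF[9]=C('x')+2=1+2=3
L[10]='z': occ=1, LF[10]=C('z')+1=12+1=13
L[11]='z': occ=2, LF[11]=C('z')+2=12+2=14
L[12]='y': occ=5, LF[12]=C('y')+5=5+5=10
L[13]='y': occ=6, LF[13]=C('y')+6=5+6=11
L[14]='x': occ=3, LF[14]=C('x')+3=1+3=4

Answer: 5 0 1 6 2 7 8 9 12 3 13 14 10 11 4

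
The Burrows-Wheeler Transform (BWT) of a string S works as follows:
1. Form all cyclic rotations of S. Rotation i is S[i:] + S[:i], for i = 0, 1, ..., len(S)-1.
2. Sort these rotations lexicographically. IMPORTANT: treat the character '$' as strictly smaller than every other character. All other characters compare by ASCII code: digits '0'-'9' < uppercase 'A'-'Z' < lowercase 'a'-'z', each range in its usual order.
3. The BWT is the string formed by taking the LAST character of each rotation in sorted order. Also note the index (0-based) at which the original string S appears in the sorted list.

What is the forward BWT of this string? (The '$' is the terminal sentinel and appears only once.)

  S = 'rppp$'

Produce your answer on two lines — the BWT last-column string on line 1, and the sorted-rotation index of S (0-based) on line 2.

All 5 rotations (rotation i = S[i:]+S[:i]):
  rot[0] = rppp$
  rot[1] = ppp$r
  rot[2] = pp$rp
  rot[3] = p$rpp
  rot[4] = $rppp
Sorted (with $ < everything):
  sorted[0] = $rppp  (last char: 'p')
  sorted[1] = p$rpp  (last char: 'p')
  sorted[2] = pp$rp  (last char: 'p')
  sorted[3] = ppp$r  (last char: 'r')
  sorted[4] = rppp$  (last char: '$')
Last column: pppr$
Original string S is at sorted index 4

Answer: pppr$
4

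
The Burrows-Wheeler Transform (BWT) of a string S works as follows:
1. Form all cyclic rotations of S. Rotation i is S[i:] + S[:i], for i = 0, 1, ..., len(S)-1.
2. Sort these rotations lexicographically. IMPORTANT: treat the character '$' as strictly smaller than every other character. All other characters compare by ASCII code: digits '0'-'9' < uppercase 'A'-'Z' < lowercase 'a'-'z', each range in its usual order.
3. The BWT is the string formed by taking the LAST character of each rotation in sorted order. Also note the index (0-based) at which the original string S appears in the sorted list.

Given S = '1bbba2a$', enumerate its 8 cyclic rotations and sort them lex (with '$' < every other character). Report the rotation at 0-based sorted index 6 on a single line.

Answer: bba2a$1b

Derivation:
All 8 rotations (rotation i = S[i:]+S[:i]):
  rot[0] = 1bbba2a$
  rot[1] = bbba2a$1
  rot[2] = bba2a$1b
  rot[3] = ba2a$1bb
  rot[4] = a2a$1bbb
  rot[5] = 2a$1bbba
  rot[6] = a$1bbba2
  rot[7] = $1bbba2a
Sorted (with $ < everything):
  sorted[0] = $1bbba2a
  sorted[1] = 1bbba2a$
  sorted[2] = 2a$1bbba
  sorted[3] = a$1bbba2
  sorted[4] = a2a$1bbb
  sorted[5] = ba2a$1bb
  sorted[6] = bba2a$1b
  sorted[7] = bbba2a$1
sorted[6] = bba2a$1b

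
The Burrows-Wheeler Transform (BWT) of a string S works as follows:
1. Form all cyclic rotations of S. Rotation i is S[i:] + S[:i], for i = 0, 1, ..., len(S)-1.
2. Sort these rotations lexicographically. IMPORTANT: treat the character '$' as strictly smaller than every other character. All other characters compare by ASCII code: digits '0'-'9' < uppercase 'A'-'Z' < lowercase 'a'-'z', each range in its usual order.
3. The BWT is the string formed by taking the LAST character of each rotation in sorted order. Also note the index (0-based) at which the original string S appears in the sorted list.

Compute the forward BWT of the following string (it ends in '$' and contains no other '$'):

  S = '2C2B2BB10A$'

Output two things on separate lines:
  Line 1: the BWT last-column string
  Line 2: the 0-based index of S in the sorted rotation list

Answer: A1BCB$0B222
5

Derivation:
All 11 rotations (rotation i = S[i:]+S[:i]):
  rot[0] = 2C2B2BB10A$
  rot[1] = C2B2BB10A$2
  rot[2] = 2B2BB10A$2C
  rot[3] = B2BB10A$2C2
  rot[4] = 2BB10A$2C2B
  rot[5] = BB10A$2C2B2
  rot[6] = B10A$2C2B2B
  rot[7] = 10A$2C2B2BB
  rot[8] = 0A$2C2B2BB1
  rot[9] = A$2C2B2BB10
  rot[10] = $2C2B2BB10A
Sorted (with $ < everything):
  sorted[0] = $2C2B2BB10A  (last char: 'A')
  sorted[1] = 0A$2C2B2BB1  (last char: '1')
  sorted[2] = 10A$2C2B2BB  (last char: 'B')
  sorted[3] = 2B2BB10A$2C  (last char: 'C')
  sorted[4] = 2BB10A$2C2B  (last char: 'B')
  sorted[5] = 2C2B2BB10A$  (last char: '$')
  sorted[6] = A$2C2B2BB10  (last char: '0')
  sorted[7] = B10A$2C2B2B  (last char: 'B')
  sorted[8] = B2BB10A$2C2  (last char: '2')
  sorted[9] = BB10A$2C2B2  (last char: '2')
  sorted[10] = C2B2BB10A$2  (last char: '2')
Last column: A1BCB$0B222
Original string S is at sorted index 5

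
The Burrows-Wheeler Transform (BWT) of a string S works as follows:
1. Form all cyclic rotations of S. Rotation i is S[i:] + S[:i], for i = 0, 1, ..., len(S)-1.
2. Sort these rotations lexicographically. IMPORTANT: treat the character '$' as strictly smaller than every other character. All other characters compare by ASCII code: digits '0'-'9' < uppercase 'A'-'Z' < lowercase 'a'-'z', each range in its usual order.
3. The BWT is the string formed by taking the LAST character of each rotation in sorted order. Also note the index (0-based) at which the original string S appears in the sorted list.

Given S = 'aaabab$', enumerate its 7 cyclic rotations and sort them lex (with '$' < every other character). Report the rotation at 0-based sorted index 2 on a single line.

Answer: aabab$a

Derivation:
All 7 rotations (rotation i = S[i:]+S[:i]):
  rot[0] = aaabab$
  rot[1] = aabab$a
  rot[2] = abab$aa
  rot[3] = bab$aaa
  rot[4] = ab$aaab
  rot[5] = b$aaaba
  rot[6] = $aaabab
Sorted (with $ < everything):
  sorted[0] = $aaabab
  sorted[1] = aaabab$
  sorted[2] = aabab$a
  sorted[3] = ab$aaab
  sorted[4] = abab$aa
  sorted[5] = b$aaaba
  sorted[6] = bab$aaa
sorted[2] = aabab$a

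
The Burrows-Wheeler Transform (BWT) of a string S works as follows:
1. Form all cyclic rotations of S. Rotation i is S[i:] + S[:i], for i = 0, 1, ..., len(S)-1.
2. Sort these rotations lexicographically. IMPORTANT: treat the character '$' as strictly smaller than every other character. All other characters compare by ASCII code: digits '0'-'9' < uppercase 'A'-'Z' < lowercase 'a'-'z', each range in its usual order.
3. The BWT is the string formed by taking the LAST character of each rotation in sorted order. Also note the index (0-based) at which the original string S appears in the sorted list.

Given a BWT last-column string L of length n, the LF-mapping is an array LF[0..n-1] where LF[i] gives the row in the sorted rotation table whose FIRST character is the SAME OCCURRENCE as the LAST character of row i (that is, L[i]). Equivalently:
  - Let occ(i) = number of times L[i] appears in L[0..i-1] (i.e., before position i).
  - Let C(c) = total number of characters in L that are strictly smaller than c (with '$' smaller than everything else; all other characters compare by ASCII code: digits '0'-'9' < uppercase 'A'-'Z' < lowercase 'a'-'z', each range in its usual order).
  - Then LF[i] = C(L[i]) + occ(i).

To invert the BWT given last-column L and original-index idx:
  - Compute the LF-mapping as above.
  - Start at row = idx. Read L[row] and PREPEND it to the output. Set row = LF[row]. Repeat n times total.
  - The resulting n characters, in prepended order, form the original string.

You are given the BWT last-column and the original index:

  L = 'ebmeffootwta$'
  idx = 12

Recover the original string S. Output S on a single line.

LF mapping: 3 2 7 4 5 6 8 9 10 12 11 1 0
Walk LF starting at row 12, prepending L[row]:
  step 1: row=12, L[12]='$', prepend. Next row=LF[12]=0
  step 2: row=0, L[0]='e', prepend. Next row=LF[0]=3
  step 3: row=3, L[3]='e', prepend. Next row=LF[3]=4
  step 4: row=4, L[4]='f', prepend. Next row=LF[4]=5
  step 5: row=5, L[5]='f', prepend. Next row=LF[5]=6
  step 6: row=6, L[6]='o', prepend. Next row=LF[6]=8
  step 7: row=8, L[8]='t', prepend. Next row=LF[8]=10
  step 8: row=10, L[10]='t', prepend. Next row=LF[10]=11
  step 9: row=11, L[11]='a', prepend. Next row=LF[11]=1
  step 10: row=1, L[1]='b', prepend. Next row=LF[1]=2
  step 11: row=2, L[2]='m', prepend. Next row=LF[2]=7
  step 12: row=7, L[7]='o', prepend. Next row=LF[7]=9
  step 13: row=9, L[9]='w', prepend. Next row=LF[9]=12
Reversed output: wombattoffee$

Answer: wombattoffee$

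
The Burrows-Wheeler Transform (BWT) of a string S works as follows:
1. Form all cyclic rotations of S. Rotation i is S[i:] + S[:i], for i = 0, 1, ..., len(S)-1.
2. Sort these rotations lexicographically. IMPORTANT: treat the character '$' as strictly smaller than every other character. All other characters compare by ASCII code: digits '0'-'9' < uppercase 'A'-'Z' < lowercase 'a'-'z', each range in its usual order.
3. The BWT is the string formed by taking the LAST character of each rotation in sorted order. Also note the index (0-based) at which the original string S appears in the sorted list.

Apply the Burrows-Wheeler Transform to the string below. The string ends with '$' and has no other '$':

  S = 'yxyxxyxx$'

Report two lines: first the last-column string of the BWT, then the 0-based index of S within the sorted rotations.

All 9 rotations (rotation i = S[i:]+S[:i]):
  rot[0] = yxyxxyxx$
  rot[1] = xyxxyxx$y
  rot[2] = yxxyxx$yx
  rot[3] = xxyxx$yxy
  rot[4] = xyxx$yxyx
  rot[5] = yxx$yxyxx
  rot[6] = xx$yxyxxy
  rot[7] = x$yxyxxyx
  rot[8] = $yxyxxyxx
Sorted (with $ < everything):
  sorted[0] = $yxyxxyxx  (last char: 'x')
  sorted[1] = x$yxyxxyx  (last char: 'x')
  sorted[2] = xx$yxyxxy  (last char: 'y')
  sorted[3] = xxyxx$yxy  (last char: 'y')
  sorted[4] = xyxx$yxyx  (last char: 'x')
  sorted[5] = xyxxyxx$y  (last char: 'y')
  sorted[6] = yxx$yxyxx  (last char: 'x')
  sorted[7] = yxxyxx$yx  (last char: 'x')
  sorted[8] = yxyxxyxx$  (last char: '$')
Last column: xxyyxyxx$
Original string S is at sorted index 8

Answer: xxyyxyxx$
8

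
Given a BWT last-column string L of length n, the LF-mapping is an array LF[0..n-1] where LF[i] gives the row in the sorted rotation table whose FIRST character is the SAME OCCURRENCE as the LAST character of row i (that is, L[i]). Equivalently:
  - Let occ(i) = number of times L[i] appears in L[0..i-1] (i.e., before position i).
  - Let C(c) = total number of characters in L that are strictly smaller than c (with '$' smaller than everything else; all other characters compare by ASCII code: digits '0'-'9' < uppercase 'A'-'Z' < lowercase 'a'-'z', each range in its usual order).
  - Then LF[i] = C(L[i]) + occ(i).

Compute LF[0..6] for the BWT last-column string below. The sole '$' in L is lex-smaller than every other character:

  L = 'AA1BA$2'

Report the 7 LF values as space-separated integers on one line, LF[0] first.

Char counts: '$':1, '1':1, '2':1, 'A':3, 'B':1
C (first-col start): C('$')=0, C('1')=1, C('2')=2, C('A')=3, C('B')=6
L[0]='A': occ=0, LF[0]=C('A')+0=3+0=3
L[1]='A': occ=1, LF[1]=C('A')+1=3+1=4
L[2]='1': occ=0, LF[2]=C('1')+0=1+0=1
L[3]='B': occ=0, LF[3]=C('B')+0=6+0=6
L[4]='A': occ=2, LF[4]=C('A')+2=3+2=5
L[5]='$': occ=0, LF[5]=C('$')+0=0+0=0
L[6]='2': occ=0, LF[6]=C('2')+0=2+0=2

Answer: 3 4 1 6 5 0 2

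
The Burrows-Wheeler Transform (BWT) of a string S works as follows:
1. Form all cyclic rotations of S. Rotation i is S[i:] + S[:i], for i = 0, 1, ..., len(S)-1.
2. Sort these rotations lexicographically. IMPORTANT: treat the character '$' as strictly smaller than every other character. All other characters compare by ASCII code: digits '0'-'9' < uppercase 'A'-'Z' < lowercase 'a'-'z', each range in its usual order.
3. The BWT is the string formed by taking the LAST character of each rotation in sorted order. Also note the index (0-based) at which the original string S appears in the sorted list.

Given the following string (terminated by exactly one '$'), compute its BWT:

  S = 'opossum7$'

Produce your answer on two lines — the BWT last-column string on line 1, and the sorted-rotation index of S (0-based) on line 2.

All 9 rotations (rotation i = S[i:]+S[:i]):
  rot[0] = opossum7$
  rot[1] = possum7$o
  rot[2] = ossum7$op
  rot[3] = ssum7$opo
  rot[4] = sum7$opos
  rot[5] = um7$oposs
  rot[6] = m7$opossu
  rot[7] = 7$opossum
  rot[8] = $opossum7
Sorted (with $ < everything):
  sorted[0] = $opossum7  (last char: '7')
  sorted[1] = 7$opossum  (last char: 'm')
  sorted[2] = m7$opossu  (last char: 'u')
  sorted[3] = opossum7$  (last char: '$')
  sorted[4] = ossum7$op  (last char: 'p')
  sorted[5] = possum7$o  (last char: 'o')
  sorted[6] = ssum7$opo  (last char: 'o')
  sorted[7] = sum7$opos  (last char: 's')
  sorted[8] = um7$oposs  (last char: 's')
Last column: 7mu$pooss
Original string S is at sorted index 3

Answer: 7mu$pooss
3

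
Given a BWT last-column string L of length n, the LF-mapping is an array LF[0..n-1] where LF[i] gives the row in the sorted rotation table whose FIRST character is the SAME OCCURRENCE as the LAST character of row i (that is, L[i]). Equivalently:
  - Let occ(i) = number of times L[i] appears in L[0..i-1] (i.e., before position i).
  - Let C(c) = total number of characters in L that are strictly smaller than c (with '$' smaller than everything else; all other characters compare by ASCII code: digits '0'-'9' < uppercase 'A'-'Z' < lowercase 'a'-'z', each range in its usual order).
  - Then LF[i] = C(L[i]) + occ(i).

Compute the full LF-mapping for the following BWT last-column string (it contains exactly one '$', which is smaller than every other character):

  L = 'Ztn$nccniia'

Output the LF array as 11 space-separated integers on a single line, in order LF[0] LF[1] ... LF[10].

Answer: 1 10 7 0 8 3 4 9 5 6 2

Derivation:
Char counts: '$':1, 'Z':1, 'a':1, 'c':2, 'i':2, 'n':3, 't':1
C (first-col start): C('$')=0, C('Z')=1, C('a')=2, C('c')=3, C('i')=5, C('n')=7, C('t')=10
L[0]='Z': occ=0, LF[0]=C('Z')+0=1+0=1
L[1]='t': occ=0, LF[1]=C('t')+0=10+0=10
L[2]='n': occ=0, LF[2]=C('n')+0=7+0=7
L[3]='$': occ=0, LF[3]=C('$')+0=0+0=0
L[4]='n': occ=1, LF[4]=C('n')+1=7+1=8
L[5]='c': occ=0, LF[5]=C('c')+0=3+0=3
L[6]='c': occ=1, LF[6]=C('c')+1=3+1=4
L[7]='n': occ=2, LF[7]=C('n')+2=7+2=9
L[8]='i': occ=0, LF[8]=C('i')+0=5+0=5
L[9]='i': occ=1, LF[9]=C('i')+1=5+1=6
L[10]='a': occ=0, LF[10]=C('a')+0=2+0=2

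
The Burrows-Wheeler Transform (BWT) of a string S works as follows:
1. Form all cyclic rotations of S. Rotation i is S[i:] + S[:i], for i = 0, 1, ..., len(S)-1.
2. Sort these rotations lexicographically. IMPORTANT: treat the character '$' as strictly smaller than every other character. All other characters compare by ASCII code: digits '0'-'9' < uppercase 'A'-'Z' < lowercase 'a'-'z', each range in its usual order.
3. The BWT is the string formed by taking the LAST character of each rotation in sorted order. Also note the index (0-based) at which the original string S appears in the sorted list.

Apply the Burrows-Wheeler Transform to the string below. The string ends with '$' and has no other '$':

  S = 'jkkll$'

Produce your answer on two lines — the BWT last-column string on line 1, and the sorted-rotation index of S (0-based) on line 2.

Answer: l$jklk
1

Derivation:
All 6 rotations (rotation i = S[i:]+S[:i]):
  rot[0] = jkkll$
  rot[1] = kkll$j
  rot[2] = kll$jk
  rot[3] = ll$jkk
  rot[4] = l$jkkl
  rot[5] = $jkkll
Sorted (with $ < everything):
  sorted[0] = $jkkll  (last char: 'l')
  sorted[1] = jkkll$  (last char: '$')
  sorted[2] = kkll$j  (last char: 'j')
  sorted[3] = kll$jk  (last char: 'k')
  sorted[4] = l$jkkl  (last char: 'l')
  sorted[5] = ll$jkk  (last char: 'k')
Last column: l$jklk
Original string S is at sorted index 1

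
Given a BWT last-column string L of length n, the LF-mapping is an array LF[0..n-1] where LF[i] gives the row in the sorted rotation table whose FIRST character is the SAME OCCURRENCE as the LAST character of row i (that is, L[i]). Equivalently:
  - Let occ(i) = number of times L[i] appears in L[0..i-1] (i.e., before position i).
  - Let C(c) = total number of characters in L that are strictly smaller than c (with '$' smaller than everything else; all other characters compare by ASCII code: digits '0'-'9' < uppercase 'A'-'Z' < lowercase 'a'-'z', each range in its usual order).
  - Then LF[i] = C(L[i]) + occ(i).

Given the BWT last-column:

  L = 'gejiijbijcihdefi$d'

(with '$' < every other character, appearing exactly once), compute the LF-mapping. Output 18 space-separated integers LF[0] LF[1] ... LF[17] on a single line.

Char counts: '$':1, 'b':1, 'c':1, 'd':2, 'e':2, 'f':1, 'g':1, 'h':1, 'i':5, 'j':3
C (first-col start): C('$')=0, C('b')=1, C('c')=2, C('d')=3, C('e')=5, C('f')=7, C('g')=8, C('h')=9, C('i')=10, C('j')=15
L[0]='g': occ=0, LF[0]=C('g')+0=8+0=8
L[1]='e': occ=0, LF[1]=C('e')+0=5+0=5
L[2]='j': occ=0, LF[2]=C('j')+0=15+0=15
L[3]='i': occ=0, LF[3]=C('i')+0=10+0=10
L[4]='i': occ=1, LF[4]=C('i')+1=10+1=11
L[5]='j': occ=1, LF[5]=C('j')+1=15+1=16
L[6]='b': occ=0, LF[6]=C('b')+0=1+0=1
L[7]='i': occ=2, LF[7]=C('i')+2=10+2=12
L[8]='j': occ=2, LF[8]=C('j')+2=15+2=17
L[9]='c': occ=0, LF[9]=C('c')+0=2+0=2
L[10]='i': occ=3, LF[10]=C('i')+3=10+3=13
L[11]='h': occ=0, LF[11]=C('h')+0=9+0=9
L[12]='d': occ=0, LF[12]=C('d')+0=3+0=3
L[13]='e': occ=1, LF[13]=C('e')+1=5+1=6
L[14]='f': occ=0, LF[14]=C('f')+0=7+0=7
L[15]='i': occ=4, LF[15]=C('i')+4=10+4=14
L[16]='$': occ=0, LF[16]=C('$')+0=0+0=0
L[17]='d': occ=1, LF[17]=C('d')+1=3+1=4

Answer: 8 5 15 10 11 16 1 12 17 2 13 9 3 6 7 14 0 4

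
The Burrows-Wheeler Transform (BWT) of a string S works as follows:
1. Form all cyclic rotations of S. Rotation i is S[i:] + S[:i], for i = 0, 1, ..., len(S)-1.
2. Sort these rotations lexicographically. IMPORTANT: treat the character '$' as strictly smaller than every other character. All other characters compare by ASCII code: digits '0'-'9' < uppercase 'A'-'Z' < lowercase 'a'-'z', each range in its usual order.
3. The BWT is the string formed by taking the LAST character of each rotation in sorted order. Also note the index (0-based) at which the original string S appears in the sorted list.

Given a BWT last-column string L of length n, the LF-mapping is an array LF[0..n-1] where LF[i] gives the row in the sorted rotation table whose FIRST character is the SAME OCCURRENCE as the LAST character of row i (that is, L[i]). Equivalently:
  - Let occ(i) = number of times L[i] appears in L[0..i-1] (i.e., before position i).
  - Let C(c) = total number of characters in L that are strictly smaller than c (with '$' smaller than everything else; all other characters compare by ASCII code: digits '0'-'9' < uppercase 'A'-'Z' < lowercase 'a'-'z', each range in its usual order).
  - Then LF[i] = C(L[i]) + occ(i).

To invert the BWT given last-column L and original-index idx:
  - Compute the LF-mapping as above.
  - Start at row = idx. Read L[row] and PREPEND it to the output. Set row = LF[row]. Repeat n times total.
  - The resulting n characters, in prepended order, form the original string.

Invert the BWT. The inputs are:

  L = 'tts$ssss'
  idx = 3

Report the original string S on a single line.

Answer: sstssst$

Derivation:
LF mapping: 6 7 1 0 2 3 4 5
Walk LF starting at row 3, prepending L[row]:
  step 1: row=3, L[3]='$', prepend. Next row=LF[3]=0
  step 2: row=0, L[0]='t', prepend. Next row=LF[0]=6
  step 3: row=6, L[6]='s', prepend. Next row=LF[6]=4
  step 4: row=4, L[4]='s', prepend. Next row=LF[4]=2
  step 5: row=2, L[2]='s', prepend. Next row=LF[2]=1
  step 6: row=1, L[1]='t', prepend. Next row=LF[1]=7
  step 7: row=7, L[7]='s', prepend. Next row=LF[7]=5
  step 8: row=5, L[5]='s', prepend. Next row=LF[5]=3
Reversed output: sstssst$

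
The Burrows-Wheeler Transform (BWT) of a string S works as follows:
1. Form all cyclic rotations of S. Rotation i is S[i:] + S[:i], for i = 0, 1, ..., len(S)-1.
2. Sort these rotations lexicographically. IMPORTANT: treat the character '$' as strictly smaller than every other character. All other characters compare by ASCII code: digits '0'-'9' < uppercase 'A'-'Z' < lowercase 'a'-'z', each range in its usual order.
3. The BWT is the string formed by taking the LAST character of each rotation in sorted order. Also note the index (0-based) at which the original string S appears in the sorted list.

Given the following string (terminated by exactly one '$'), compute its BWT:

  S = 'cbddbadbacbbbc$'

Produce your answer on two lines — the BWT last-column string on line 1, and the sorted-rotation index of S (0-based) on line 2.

All 15 rotations (rotation i = S[i:]+S[:i]):
  rot[0] = cbddbadbacbbbc$
  rot[1] = bddbadbacbbbc$c
  rot[2] = ddbadbacbbbc$cb
  rot[3] = dbadbacbbbc$cbd
  rot[4] = badbacbbbc$cbdd
  rot[5] = adbacbbbc$cbddb
  rot[6] = dbacbbbc$cbddba
  rot[7] = bacbbbc$cbddbad
  rot[8] = acbbbc$cbddbadb
  rot[9] = cbbbc$cbddbadba
  rot[10] = bbbc$cbddbadbac
  rot[11] = bbc$cbddbadbacb
  rot[12] = bc$cbddbadbacbb
  rot[13] = c$cbddbadbacbbb
  rot[14] = $cbddbadbacbbbc
Sorted (with $ < everything):
  sorted[0] = $cbddbadbacbbbc  (last char: 'c')
  sorted[1] = acbbbc$cbddbadb  (last char: 'b')
  sorted[2] = adbacbbbc$cbddb  (last char: 'b')
  sorted[3] = bacbbbc$cbddbad  (last char: 'd')
  sorted[4] = badbacbbbc$cbdd  (last char: 'd')
  sorted[5] = bbbc$cbddbadbac  (last char: 'c')
  sorted[6] = bbc$cbddbadbacb  (last char: 'b')
  sorted[7] = bc$cbddbadbacbb  (last char: 'b')
  sorted[8] = bddbadbacbbbc$c  (last char: 'c')
  sorted[9] = c$cbddbadbacbbb  (last char: 'b')
  sorted[10] = cbbbc$cbddbadba  (last char: 'a')
  sorted[11] = cbddbadbacbbbc$  (last char: '$')
  sorted[12] = dbacbbbc$cbddba  (last char: 'a')
  sorted[13] = dbadbacbbbc$cbd  (last char: 'd')
  sorted[14] = ddbadbacbbbc$cb  (last char: 'b')
Last column: cbbddcbbcba$adb
Original string S is at sorted index 11

Answer: cbbddcbbcba$adb
11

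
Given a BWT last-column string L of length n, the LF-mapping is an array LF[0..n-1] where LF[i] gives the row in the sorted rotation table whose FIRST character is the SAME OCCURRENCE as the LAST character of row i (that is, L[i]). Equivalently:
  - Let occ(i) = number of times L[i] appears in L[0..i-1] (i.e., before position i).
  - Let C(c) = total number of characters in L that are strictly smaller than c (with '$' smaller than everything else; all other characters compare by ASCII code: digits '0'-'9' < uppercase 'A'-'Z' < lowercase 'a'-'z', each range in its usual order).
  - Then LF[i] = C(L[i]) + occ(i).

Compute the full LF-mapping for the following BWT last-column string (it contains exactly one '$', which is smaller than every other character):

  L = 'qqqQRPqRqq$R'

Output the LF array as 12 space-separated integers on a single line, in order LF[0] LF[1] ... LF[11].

Char counts: '$':1, 'P':1, 'Q':1, 'R':3, 'q':6
C (first-col start): C('$')=0, C('P')=1, C('Q')=2, C('R')=3, C('q')=6
L[0]='q': occ=0, LF[0]=C('q')+0=6+0=6
L[1]='q': occ=1, LF[1]=C('q')+1=6+1=7
L[2]='q': occ=2, LF[2]=C('q')+2=6+2=8
L[3]='Q': occ=0, LF[3]=C('Q')+0=2+0=2
L[4]='R': occ=0, LF[4]=C('R')+0=3+0=3
L[5]='P': occ=0, LF[5]=C('P')+0=1+0=1
L[6]='q': occ=3, LF[6]=C('q')+3=6+3=9
L[7]='R': occ=1, LF[7]=C('R')+1=3+1=4
L[8]='q': occ=4, LF[8]=C('q')+4=6+4=10
L[9]='q': occ=5, LF[9]=C('q')+5=6+5=11
L[10]='$': occ=0, LF[10]=C('$')+0=0+0=0
L[11]='R': occ=2, LF[11]=C('R')+2=3+2=5

Answer: 6 7 8 2 3 1 9 4 10 11 0 5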